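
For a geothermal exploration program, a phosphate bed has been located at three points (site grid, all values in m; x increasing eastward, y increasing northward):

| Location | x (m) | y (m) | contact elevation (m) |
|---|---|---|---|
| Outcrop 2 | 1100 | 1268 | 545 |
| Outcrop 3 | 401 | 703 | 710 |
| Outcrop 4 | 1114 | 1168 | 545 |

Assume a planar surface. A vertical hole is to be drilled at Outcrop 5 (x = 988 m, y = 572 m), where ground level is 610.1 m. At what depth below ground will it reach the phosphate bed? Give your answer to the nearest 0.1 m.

Let the plane be z = a·x + b·y + c.
Outcrop 3−Outcrop 2: −699a − 565b = 165;  Outcrop 4−Outcrop 2: 14a − 100b = 0.
Solving gives a = −0.212055, b = −0.029688.
Then c = 545 − a·1100 − b·1268 = 815.90.
At (988, 572): z_contact = −209.51 − 16.98 + 815.90 = 589.41 m.
Depth below ground = 610.1 − 589.41 = 20.7 m.

20.7 m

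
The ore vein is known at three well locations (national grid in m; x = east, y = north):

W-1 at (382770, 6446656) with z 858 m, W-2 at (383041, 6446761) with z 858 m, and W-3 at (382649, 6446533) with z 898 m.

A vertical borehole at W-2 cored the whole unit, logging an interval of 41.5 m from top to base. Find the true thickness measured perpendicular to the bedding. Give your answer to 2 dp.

36.15 m

Let the plane be z = a·x + b·y + c.
W-2−W-1: 271a + 105b = 0;  W-3−W-1: −121a − 123b = 40.
Solving gives a = 0.20361, b = −0.52550.
|∇z| = √(a²+b²) = 0.56356, so dip δ = arctan(0.56356) = 29.40°.
True thickness = vertical thickness × cos δ = 41.5 × cos 29.40° = 36.15 m.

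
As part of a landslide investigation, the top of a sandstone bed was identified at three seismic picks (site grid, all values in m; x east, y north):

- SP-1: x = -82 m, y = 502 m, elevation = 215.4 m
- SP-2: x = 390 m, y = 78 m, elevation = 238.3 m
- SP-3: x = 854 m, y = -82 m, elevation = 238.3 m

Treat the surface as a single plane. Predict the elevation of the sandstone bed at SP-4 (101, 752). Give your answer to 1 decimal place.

188.0 m

Two edge vectors: SP-1→SP-2 = (472, -424, 22.9), SP-1→SP-3 = (936, -584, 22.9).
Normal n = (SP-1→SP-2) × (SP-1→SP-3) = (3664, 10625.6, 121216).
So ∂z/∂x = −n_x/n_z = −0.03023 and ∂z/∂y = −n_y/n_z = −0.08766.
Intercept c from SP-1: 215.4 − 2.48 + 44.00 = 256.93.
At (101, 752): z = −3.1 − 65.9 + 256.93 = 188.0 m.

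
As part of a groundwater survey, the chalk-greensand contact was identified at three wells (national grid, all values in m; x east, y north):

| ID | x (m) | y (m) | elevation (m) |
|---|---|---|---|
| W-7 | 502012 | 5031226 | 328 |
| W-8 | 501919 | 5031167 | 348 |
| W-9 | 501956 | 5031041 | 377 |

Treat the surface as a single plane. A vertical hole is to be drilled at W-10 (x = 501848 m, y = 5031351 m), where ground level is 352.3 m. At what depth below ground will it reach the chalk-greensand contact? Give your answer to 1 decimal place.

45.7 m

Two edge vectors: W-7→W-8 = (-93, -59, 20), W-7→W-9 = (-56, -185, 49).
Normal n = (W-7→W-8) × (W-7→W-9) = (809, 3437, 13901).
So ∂z/∂x = −n_x/n_z = −0.058197252 and ∂z/∂y = −n_y/n_z = −0.247248399.
Intercept c from W-7: 328 + 29215.72 + 1243962.58 = 1273506.29.
At (501848, 5031351): z_contact = −29206.17 − 1243993.48 + 1273506.29 = 306.64 m.
Depth below ground = 352.3 − 306.64 = 45.7 m.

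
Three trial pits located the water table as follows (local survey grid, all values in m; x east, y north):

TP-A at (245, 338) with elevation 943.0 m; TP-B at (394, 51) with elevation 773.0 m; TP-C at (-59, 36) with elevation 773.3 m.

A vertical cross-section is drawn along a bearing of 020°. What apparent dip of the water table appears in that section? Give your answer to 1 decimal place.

Two edge vectors: TP-A→TP-B = (149, -287, -170), TP-A→TP-C = (-304, -302, -169.7).
Normal n = (TP-A→TP-B) × (TP-A→TP-C) = (-2636.1, 76965.3, -132246).
So ∂z/∂x = −n_x/n_z = −0.01993 and ∂z/∂y = −n_y/n_z = 0.58199.
Unit vector along 020° is (sin 20°, cos 20°) = (0.3420, 0.9397).
Slope in that direction = a·(0.3420) + b·(0.9397) = 0.54007.
Apparent dip = arctan|0.54007| = 28.4° (true dip is 30.2°, so apparent ≤ true as expected).

28.4°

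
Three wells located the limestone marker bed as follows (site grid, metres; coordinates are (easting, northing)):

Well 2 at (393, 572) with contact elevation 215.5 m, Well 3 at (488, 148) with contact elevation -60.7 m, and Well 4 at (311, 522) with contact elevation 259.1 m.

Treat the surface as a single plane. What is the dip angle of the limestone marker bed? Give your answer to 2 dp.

43.29°

Let the plane be z = a·E + b·N + c.
Well 3−Well 2: 95a − 424b = −276.2;  Well 4−Well 2: −82a − 50b = 43.6.
Solving gives a = −0.81726, b = 0.46830.
Gradient magnitude |∇z| = √(a² + b²) = √(0.66791 + 0.21931) = 0.94192.
True dip = arctan(0.94192) = 43.29°, dipping toward ESE (azimuth ≈ 120°).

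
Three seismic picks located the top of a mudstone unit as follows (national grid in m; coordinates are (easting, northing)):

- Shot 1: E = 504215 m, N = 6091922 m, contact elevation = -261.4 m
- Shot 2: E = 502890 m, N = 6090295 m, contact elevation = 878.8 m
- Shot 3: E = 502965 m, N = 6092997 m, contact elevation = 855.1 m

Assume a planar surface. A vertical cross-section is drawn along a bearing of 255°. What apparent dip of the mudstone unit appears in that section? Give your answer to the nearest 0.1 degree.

Two edge vectors: Shot 1→Shot 2 = (-1325, -1627, 1140.2), Shot 1→Shot 3 = (-1250, 1075, 1116.5).
Normal n = (Shot 1→Shot 2) × (Shot 1→Shot 3) = (-3042260.5, 54112.5, -3458125).
So ∂z/∂E = −n_x/n_z = −0.87974 and ∂z/∂N = −n_y/n_z = 0.01565.
Unit vector along 255° is (sin 255°, cos 255°) = (-0.9659, -0.2588).
Slope in that direction = a·(-0.9659) + b·(-0.2588) = 0.84572.
Apparent dip = arctan|0.84572| = 40.2° (true dip is 41.3°, so apparent ≤ true as expected).

40.2°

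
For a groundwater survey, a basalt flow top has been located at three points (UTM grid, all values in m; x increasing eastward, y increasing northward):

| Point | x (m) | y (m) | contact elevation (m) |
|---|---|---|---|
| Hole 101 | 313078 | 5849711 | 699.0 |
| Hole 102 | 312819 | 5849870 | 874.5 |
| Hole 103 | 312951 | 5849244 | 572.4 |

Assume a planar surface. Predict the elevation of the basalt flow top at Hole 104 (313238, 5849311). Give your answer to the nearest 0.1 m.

472.8 m

Two edge vectors: Hole 101→Hole 102 = (-259, 159, 175.5), Hole 101→Hole 103 = (-127, -467, -126.6).
Normal n = (Hole 101→Hole 102) × (Hole 101→Hole 103) = (61829.1, -55077.9, 141146).
So ∂z/∂x = −n_x/n_z = −0.438050671 and ∂z/∂y = −n_y/n_z = 0.390219347.
Intercept c from Hole 101: 699 + 137144.03 − 2282670.41 = −2144827.38.
At (313238, 5849311): z = −137214.1 + 2282514.3 − 2144827.38 = 472.8 m.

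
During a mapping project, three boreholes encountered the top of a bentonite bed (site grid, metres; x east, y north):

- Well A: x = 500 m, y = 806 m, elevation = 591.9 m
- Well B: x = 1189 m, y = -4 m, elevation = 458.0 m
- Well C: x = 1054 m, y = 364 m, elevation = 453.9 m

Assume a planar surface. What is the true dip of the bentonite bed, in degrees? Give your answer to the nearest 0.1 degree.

21.4°

Two edge vectors: Well A→Well B = (689, -810, -133.9), Well A→Well C = (554, -442, -138).
Normal n = (Well A→Well B) × (Well A→Well C) = (52596.2, 20901.4, 144202).
So ∂z/∂x = −n_x/n_z = −0.36474 and ∂z/∂y = −n_y/n_z = −0.14495.
Gradient magnitude |∇z| = √(a² + b²) = √(0.13304 + 0.02101) = 0.39248.
True dip = arctan(0.39248) = 21.4°, dipping toward ENE (azimuth ≈ 068°).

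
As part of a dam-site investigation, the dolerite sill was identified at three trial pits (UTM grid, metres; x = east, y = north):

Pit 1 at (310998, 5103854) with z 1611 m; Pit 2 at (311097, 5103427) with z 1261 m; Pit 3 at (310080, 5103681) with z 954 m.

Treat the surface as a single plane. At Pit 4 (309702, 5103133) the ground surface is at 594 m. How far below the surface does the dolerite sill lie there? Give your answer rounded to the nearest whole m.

361 m

Two edge vectors: Pit 1→Pit 2 = (99, -427, -350), Pit 1→Pit 3 = (-918, -173, -657).
Normal n = (Pit 1→Pit 2) × (Pit 1→Pit 3) = (219989, 386343, -409113).
So ∂z/∂x = −n_x/n_z = 0.53772185 and ∂z/∂y = −n_y/n_z = 0.94434301.
Intercept c from Pit 1: 1611 − 167230.42 − 4819788.83 = −4985408.25.
At (309702, 5103133): z_contact = 166533.5 + 4819108.0 − 4985408.25 = 233.2 m.
Depth below ground = 594 − 233.2 = 361 m.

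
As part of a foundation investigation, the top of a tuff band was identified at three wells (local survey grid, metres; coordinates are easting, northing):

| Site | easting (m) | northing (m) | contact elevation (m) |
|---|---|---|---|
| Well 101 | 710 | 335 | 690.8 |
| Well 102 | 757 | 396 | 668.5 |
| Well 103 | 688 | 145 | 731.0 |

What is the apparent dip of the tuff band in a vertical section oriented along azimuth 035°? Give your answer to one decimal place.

Two edge vectors: Well 101→Well 102 = (47, 61, -22.3), Well 101→Well 103 = (-22, -190, 40.2).
Normal n = (Well 101→Well 102) × (Well 101→Well 103) = (-1784.8, -1398.8, -7588).
So ∂z/∂easting = −n_x/n_z = −0.23521 and ∂z/∂northing = −n_y/n_z = −0.18434.
Unit vector along 035° is (sin 35°, cos 35°) = (0.5736, 0.8192).
Slope in that direction = a·(0.5736) + b·(0.8192) = −0.28592.
Apparent dip = arctan|0.28592| = 16.0° (true dip is 16.6°, so apparent ≤ true as expected).

16.0°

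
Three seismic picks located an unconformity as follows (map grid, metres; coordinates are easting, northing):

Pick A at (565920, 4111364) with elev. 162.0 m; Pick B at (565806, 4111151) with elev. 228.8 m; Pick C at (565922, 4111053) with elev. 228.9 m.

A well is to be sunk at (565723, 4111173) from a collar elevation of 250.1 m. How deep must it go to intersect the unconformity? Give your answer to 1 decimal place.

Let the plane be z = a·easting + b·northing + c.
Pick B−Pick A: −114a − 213b = 66.8;  Pick C−Pick A: 2a − 311b = 66.9.
Solving gives a = −0.181858974, b = −0.216282051.
Then c = 162 − a·565920 − b·4111364 = 992293.87.
At (565723, 4111173): z_contact = −102881.80 − 889172.93 + 992293.87 = 239.14 m.
Depth below ground = 250.1 − 239.14 = 11.0 m.

11.0 m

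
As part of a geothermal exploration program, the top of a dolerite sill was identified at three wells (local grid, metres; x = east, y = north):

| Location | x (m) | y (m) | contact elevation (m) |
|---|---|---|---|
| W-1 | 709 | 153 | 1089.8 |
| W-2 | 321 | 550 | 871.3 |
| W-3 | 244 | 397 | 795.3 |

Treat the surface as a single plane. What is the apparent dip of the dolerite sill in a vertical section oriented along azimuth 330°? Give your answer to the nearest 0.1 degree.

13.0°

Let the plane be z = a·x + b·y + c.
W-2−W-1: −388a + 397b = −218.5;  W-3−W-1: −465a + 244b = −294.5.
Solving gives a = 0.70722, b = 0.14081.
Unit vector along 330° is (sin 330°, cos 330°) = (-0.5000, 0.8660).
Slope in that direction = a·(-0.5000) + b·(0.8660) = −0.23167.
Apparent dip = arctan|0.23167| = 13.0° (true dip is 35.8°, so apparent ≤ true as expected).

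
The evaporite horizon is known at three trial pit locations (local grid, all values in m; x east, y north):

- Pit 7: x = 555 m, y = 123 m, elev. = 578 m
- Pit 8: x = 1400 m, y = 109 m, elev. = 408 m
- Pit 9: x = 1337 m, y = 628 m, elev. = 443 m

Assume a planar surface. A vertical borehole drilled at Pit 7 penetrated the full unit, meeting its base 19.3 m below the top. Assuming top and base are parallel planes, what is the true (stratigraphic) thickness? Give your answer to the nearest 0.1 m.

Two edge vectors: Pit 7→Pit 8 = (845, -14, -170), Pit 7→Pit 9 = (782, 505, -135).
Normal n = (Pit 7→Pit 8) × (Pit 7→Pit 9) = (87740, -18865, 437673).
So ∂z/∂x = −n_x/n_z = −0.20047 and ∂z/∂y = −n_y/n_z = 0.04310.
|∇z| = √(a²+b²) = 0.20505, so dip δ = arctan(0.20505) = 11.59°.
True thickness = vertical thickness × cos δ = 19.3 × cos 11.59° = 18.9 m.

18.9 m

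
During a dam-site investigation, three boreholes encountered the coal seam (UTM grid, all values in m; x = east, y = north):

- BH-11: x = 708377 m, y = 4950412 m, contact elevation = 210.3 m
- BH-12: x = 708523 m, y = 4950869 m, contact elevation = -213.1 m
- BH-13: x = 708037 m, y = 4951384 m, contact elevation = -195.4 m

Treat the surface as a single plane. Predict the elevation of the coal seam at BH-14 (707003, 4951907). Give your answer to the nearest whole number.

Let the plane be z = a·x + b·y + c.
BH-12−BH-11: 146a + 457b = −423.4;  BH-13−BH-11: −340a + 972b = −405.7.
Solving gives a = −0.76066594, b = −0.68346340.
Then c = 210.3 − a·708377 − b·4950412 = 3922473.96.
At (707003, 4951907): z = −537793.1 − 3384447.2 + 3922473.96 = 233.7 m.

234 m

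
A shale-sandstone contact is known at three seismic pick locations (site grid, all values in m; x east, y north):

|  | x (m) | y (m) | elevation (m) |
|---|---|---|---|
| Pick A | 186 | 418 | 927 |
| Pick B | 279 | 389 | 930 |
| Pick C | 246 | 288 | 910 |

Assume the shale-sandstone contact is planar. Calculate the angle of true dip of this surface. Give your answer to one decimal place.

10.8°

Two edge vectors: Pick A→Pick B = (93, -29, 3), Pick A→Pick C = (60, -130, -17).
Normal n = (Pick A→Pick B) × (Pick A→Pick C) = (883, 1761, -10350).
So ∂z/∂x = −n_x/n_z = 0.08531 and ∂z/∂y = −n_y/n_z = 0.17014.
Gradient magnitude |∇z| = √(a² + b²) = √(0.00728 + 0.02895) = 0.19034.
True dip = arctan(0.19034) = 10.8°, dipping toward SSW (azimuth ≈ 207°).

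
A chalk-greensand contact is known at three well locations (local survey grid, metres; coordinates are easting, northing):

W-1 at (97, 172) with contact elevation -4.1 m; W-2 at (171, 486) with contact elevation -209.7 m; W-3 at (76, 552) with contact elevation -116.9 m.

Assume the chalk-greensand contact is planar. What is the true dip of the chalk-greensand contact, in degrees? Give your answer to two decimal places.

Two edge vectors: W-1→W-2 = (74, 314, -205.6), W-1→W-3 = (-21, 380, -112.8).
Normal n = (W-1→W-2) × (W-1→W-3) = (42708.8, 12664.8, 34714).
So ∂z/∂easting = −n_x/n_z = −1.23030 and ∂z/∂northing = −n_y/n_z = −0.36483.
Gradient magnitude |∇z| = √(a² + b²) = √(1.51365 + 0.13310) = 1.28326.
True dip = arctan(1.28326) = 52.07°, dipping toward ENE (azimuth ≈ 073°).

52.07°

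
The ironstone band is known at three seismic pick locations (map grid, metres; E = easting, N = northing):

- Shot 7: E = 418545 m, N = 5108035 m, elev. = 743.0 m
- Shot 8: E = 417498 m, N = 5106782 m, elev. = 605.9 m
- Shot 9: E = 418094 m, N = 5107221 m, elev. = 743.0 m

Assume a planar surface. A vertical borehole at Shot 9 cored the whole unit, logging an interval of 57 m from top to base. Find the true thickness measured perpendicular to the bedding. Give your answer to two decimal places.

Let the plane be z = a·E + b·N + c.
Shot 8−Shot 7: −1047a − 1253b = −137.1;  Shot 9−Shot 7: −451a − 814b = 0.
Solving gives a = 0.38864, b = −0.21533.
|∇z| = √(a²+b²) = 0.44430, so dip δ = arctan(0.44430) = 23.96°.
True thickness = vertical thickness × cos δ = 57 × cos 23.96° = 52.09 m.

52.09 m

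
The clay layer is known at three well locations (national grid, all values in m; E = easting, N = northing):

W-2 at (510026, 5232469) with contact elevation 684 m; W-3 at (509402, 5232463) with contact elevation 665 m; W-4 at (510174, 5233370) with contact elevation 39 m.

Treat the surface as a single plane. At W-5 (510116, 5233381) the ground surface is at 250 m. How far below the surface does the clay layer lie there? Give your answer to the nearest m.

221 m

Let the plane be z = a·E + b·N + c.
W-3−W-2: −624a − 6b = −19;  W-4−W-2: 148a + 901b = −645.
Solving gives a = 0.03739115, b = −0.72201320.
Then c = 684 − a·510026 − b·5232469 = 3759525.21.
At (510116, 5233381): z_contact = 19073.8 − 3778570.1 + 3759525.21 = 28.9 m.
Depth below ground = 250 − 28.9 = 221 m.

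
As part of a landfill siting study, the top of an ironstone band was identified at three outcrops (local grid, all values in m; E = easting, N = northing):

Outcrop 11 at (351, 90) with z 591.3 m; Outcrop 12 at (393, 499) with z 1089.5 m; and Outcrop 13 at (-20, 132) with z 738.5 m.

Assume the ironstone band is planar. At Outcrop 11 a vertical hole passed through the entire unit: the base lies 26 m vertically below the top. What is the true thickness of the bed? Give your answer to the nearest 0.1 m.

16.1 m

Let the plane be z = a·E + b·N + c.
Outcrop 12−Outcrop 11: 42a + 409b = 498.2;  Outcrop 13−Outcrop 11: −371a + 42b = 147.2.
Solving gives a = −0.25589, b = 1.24437.
|∇z| = √(a²+b²) = 1.27041, so dip δ = arctan(1.27041) = 51.79°.
True thickness = vertical thickness × cos δ = 26 × cos 51.79° = 16.1 m.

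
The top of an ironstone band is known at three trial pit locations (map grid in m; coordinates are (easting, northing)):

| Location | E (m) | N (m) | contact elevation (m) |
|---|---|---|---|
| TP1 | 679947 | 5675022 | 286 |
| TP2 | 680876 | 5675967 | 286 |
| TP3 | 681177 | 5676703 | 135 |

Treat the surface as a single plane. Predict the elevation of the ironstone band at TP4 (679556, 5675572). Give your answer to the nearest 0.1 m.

Let the plane be z = a·E + b·N + c.
TP2−TP1: 929a + 945b = 0;  TP3−TP1: 1230a + 1681b = −151.
Solving gives a = 0.357363780, b = −0.351313176.
Then c = 286 − a·679947 − b·5675022 = 1751007.57.
At (679556, 5675572): z = 242848.7 − 1993903.2 + 1751007.57 = -47.0 m.

-47.0 m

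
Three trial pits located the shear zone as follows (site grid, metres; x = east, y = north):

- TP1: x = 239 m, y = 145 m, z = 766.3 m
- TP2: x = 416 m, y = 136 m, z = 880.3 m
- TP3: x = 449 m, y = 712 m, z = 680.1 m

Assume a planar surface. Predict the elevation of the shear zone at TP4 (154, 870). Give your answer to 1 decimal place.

Two edge vectors: TP1→TP2 = (177, -9, 114), TP1→TP3 = (210, 567, -86.2).
Normal n = (TP1→TP2) × (TP1→TP3) = (-63862.2, 39197.4, 102249).
So ∂z/∂x = −n_x/n_z = 0.62458 and ∂z/∂y = −n_y/n_z = −0.38335.
Intercept c from TP1: 766.3 − 149.27 + 55.59 = 672.61.
At (154, 870): z = 96.2 − 333.5 + 672.61 = 435.3 m.

435.3 m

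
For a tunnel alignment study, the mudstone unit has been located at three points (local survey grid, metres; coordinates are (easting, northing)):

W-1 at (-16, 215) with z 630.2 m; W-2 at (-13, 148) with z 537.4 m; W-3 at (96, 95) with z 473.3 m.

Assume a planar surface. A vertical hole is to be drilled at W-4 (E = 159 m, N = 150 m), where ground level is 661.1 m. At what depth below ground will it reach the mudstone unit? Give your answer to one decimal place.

Let the plane be z = a·E + b·N + c.
W-2−W-1: 3a − 67b = −92.8;  W-3−W-1: 112a − 120b = −156.9.
Solving gives a = 0.08730, b = 1.38898.
Then c = 630.2 − a·-16 − b·215 = 332.97.
At (159, 150): z_contact = 13.88 + 208.35 + 332.97 = 555.19 m.
Depth below ground = 661.1 − 555.19 = 105.9 m.

105.9 m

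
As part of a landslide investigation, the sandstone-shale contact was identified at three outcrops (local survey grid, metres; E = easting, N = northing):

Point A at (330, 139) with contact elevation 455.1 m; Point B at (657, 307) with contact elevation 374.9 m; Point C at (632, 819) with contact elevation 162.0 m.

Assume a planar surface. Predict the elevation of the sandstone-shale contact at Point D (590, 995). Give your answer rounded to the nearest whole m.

90 m

Two edge vectors: Point A→Point B = (327, 168, -80.2), Point A→Point C = (302, 680, -293.1).
Normal n = (Point A→Point B) × (Point A→Point C) = (5295.2, 71623.3, 171624).
So ∂z/∂E = −n_x/n_z = −0.03085 and ∂z/∂N = −n_y/n_z = −0.41733.
Intercept c from Point A: 455.1 + 10.18 + 58.01 = 523.29.
At (590, 995): z = −18.2 − 415.2 + 523.29 = 89.8 m.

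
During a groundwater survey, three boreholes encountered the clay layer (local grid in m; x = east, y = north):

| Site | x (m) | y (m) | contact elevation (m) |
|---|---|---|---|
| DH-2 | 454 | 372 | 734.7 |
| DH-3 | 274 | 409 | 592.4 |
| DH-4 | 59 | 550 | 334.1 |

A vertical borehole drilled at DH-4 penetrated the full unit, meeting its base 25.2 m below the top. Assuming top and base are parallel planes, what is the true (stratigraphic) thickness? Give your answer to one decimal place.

17.0 m

Let the plane be z = a·x + b·y + c.
DH-3−DH-2: −180a + 37b = −142.3;  DH-4−DH-2: −395a + 178b = −400.6.
Solving gives a = 0.60300, b = −0.91245.
|∇z| = √(a²+b²) = 1.09370, so dip δ = arctan(1.09370) = 47.56°.
True thickness = vertical thickness × cos δ = 25.2 × cos 47.56° = 17.0 m.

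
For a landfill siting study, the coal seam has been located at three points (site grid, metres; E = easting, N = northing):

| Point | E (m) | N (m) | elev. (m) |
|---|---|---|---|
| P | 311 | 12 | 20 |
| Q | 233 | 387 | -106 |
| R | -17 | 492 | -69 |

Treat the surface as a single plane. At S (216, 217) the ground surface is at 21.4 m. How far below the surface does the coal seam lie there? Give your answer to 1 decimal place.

53.7 m

Let the plane be z = a·E + b·N + c.
Q−P: −78a + 375b = −126;  R−P: −328a + 480b = −89.
Solving gives a = −0.31680, b = −0.40189.
Then c = 20 − a·311 − b·12 = 123.35.
At (216, 217): z_contact = −68.43 − 87.21 + 123.35 = -32.29 m.
Depth below ground = 21.4 − (-32.29) = 53.7 m.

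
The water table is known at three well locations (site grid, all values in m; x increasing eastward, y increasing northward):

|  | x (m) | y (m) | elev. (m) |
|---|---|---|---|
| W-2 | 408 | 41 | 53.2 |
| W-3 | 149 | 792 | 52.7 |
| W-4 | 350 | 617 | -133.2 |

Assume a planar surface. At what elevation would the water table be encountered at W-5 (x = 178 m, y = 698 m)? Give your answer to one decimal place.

57.3 m

Two edge vectors: W-2→W-3 = (-259, 751, -0.5), W-2→W-4 = (-58, 576, -186.4).
Normal n = (W-2→W-3) × (W-2→W-4) = (-139698.4, -48248.6, -105626).
So ∂z/∂x = −n_x/n_z = −1.32258 and ∂z/∂y = −n_y/n_z = −0.45679.
Intercept c from W-2: 53.2 + 539.61 + 18.73 = 611.54.
At (178, 698): z = −235.4 − 318.8 + 611.54 = 57.3 m.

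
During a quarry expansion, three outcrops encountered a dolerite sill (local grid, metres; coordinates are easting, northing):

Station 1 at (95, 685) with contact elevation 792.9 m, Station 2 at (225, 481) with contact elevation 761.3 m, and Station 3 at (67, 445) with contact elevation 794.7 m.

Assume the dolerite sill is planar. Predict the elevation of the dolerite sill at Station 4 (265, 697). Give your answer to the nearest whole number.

756 m

Two edge vectors: Station 1→Station 2 = (130, -204, -31.6), Station 1→Station 3 = (-28, -240, 1.8).
Normal n = (Station 1→Station 2) × (Station 1→Station 3) = (-7951.2, 650.8, -36912).
So ∂z/∂easting = −n_x/n_z = −0.21541 and ∂z/∂northing = −n_y/n_z = 0.01763.
Intercept c from Station 1: 792.9 + 20.46 − 12.08 = 801.29.
At (265, 697): z = −57.1 + 12.3 + 801.29 = 756.5 m.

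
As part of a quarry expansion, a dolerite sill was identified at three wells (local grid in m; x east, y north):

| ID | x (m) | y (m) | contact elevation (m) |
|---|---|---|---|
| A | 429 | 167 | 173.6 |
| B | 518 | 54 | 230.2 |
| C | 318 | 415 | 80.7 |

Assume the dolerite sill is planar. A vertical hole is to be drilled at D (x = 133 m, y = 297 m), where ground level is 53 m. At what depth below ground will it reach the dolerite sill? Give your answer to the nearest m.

Two edge vectors: A→B = (89, -113, 56.6), A→C = (-111, 248, -92.9).
Normal n = (A→B) × (A→C) = (-3539.1, 1985.5, 9529).
So ∂z/∂x = −n_x/n_z = 0.37140 and ∂z/∂y = −n_y/n_z = −0.20836.
Intercept c from A: 173.6 − 159.33 + 34.80 = 49.06.
At (133, 297): z_contact = 49.4 − 61.9 + 49.06 = 36.6 m.
Depth below ground = 53 − 36.6 = 16 m.

16 m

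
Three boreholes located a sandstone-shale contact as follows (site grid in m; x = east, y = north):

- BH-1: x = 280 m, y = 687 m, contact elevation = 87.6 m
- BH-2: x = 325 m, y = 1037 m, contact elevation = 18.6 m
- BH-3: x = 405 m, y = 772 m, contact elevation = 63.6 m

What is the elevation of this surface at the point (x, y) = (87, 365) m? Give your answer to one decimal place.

160.7 m

Two edge vectors: BH-1→BH-2 = (45, 350, -69), BH-1→BH-3 = (125, 85, -24).
Normal n = (BH-1→BH-2) × (BH-1→BH-3) = (-2535, -7545, -39925).
So ∂z/∂x = −n_x/n_z = −0.063494 and ∂z/∂y = −n_y/n_z = −0.188979.
Intercept c from BH-1: 87.6 + 17.78 + 129.83 = 235.21.
At (87, 365): z = −5.5 − 69.0 + 235.21 = 160.7 m.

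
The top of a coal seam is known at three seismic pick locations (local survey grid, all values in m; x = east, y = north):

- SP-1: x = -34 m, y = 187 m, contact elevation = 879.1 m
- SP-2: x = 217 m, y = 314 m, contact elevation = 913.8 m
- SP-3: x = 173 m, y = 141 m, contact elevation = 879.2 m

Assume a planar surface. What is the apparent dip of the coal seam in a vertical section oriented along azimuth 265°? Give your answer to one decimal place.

Let the plane be z = a·x + b·y + c.
SP-2−SP-1: 251a + 127b = 34.7;  SP-3−SP-1: 207a − 46b = 0.1.
Solving gives a = 0.04252, b = 0.18918.
Unit vector along 265° is (sin 265°, cos 265°) = (-0.9962, -0.0872).
Slope in that direction = a·(-0.9962) + b·(-0.0872) = −0.05885.
Apparent dip = arctan|0.05885| = 3.4° (true dip is 11.0°, so apparent ≤ true as expected).

3.4°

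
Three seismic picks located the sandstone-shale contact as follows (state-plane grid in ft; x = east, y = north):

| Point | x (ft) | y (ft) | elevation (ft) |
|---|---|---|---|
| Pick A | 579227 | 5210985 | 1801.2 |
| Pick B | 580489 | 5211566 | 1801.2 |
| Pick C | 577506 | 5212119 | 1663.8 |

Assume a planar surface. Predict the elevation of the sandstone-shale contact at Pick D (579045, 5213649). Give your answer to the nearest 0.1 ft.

Let the plane be z = a·x + b·y + c.
Pick B−Pick A: 1262a + 581b = 0;  Pick C−Pick A: −1721a + 1134b = −137.4.
Solving gives a = 0.032837970, b = −0.071327914.
Then c = 1801.2 − a·579227 − b·5210985 = 354469.25.
At (579045, 5213649): z = 19014.7 − 371878.7 + 354469.25 = 1605.2 ft.

1605.2 ft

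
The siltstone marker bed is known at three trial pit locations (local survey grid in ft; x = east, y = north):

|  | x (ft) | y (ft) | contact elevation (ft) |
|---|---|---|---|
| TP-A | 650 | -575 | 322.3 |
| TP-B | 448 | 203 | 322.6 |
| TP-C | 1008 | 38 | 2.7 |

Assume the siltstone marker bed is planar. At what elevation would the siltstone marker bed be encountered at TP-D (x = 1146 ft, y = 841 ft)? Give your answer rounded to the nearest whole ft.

-211 ft

Let the plane be z = a·x + b·y + c.
TP-B−TP-A: −202a + 778b = 0.3;  TP-C−TP-A: 358a + 613b = −319.6.
Solving gives a = −0.61845, b = −0.16019.
Then c = 322.3 − a·650 − b·-575 = 632.18.
At (1146, 841): z = −708.7 − 134.7 + 632.18 = -211.3 ft.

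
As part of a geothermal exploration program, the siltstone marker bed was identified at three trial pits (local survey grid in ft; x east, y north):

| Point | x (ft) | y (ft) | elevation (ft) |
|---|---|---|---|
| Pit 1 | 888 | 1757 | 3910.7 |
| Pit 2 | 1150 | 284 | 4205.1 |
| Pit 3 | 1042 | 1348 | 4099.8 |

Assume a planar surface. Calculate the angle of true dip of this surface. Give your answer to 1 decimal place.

52.9°

Two edge vectors: Pit 1→Pit 2 = (262, -1473, 294.4), Pit 1→Pit 3 = (154, -409, 189.1).
Normal n = (Pit 1→Pit 2) × (Pit 1→Pit 3) = (-158134.7, -4206.6, 119684).
So ∂z/∂x = −n_x/n_z = 1.32127 and ∂z/∂y = −n_y/n_z = 0.03515.
Gradient magnitude |∇z| = √(a² + b²) = √(1.74575 + 0.00124) = 1.32174.
True dip = arctan(1.32174) = 52.9°, dipping toward W (azimuth ≈ 268°).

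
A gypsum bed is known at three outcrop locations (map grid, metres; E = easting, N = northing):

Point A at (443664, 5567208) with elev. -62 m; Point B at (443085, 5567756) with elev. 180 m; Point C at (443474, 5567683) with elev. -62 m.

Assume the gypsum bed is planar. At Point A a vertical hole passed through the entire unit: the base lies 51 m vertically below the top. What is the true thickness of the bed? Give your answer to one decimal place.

41.3 m

Two edge vectors: Point A→Point B = (-579, 548, 242), Point A→Point C = (-190, 475, 0).
Normal n = (Point A→Point B) × (Point A→Point C) = (-114950, -45980, -170905).
So ∂z/∂E = −n_x/n_z = −0.67260 and ∂z/∂N = −n_y/n_z = −0.26904.
|∇z| = √(a²+b²) = 0.72441, so dip δ = arctan(0.72441) = 35.92°.
True thickness = vertical thickness × cos δ = 51 × cos 35.92° = 41.3 m.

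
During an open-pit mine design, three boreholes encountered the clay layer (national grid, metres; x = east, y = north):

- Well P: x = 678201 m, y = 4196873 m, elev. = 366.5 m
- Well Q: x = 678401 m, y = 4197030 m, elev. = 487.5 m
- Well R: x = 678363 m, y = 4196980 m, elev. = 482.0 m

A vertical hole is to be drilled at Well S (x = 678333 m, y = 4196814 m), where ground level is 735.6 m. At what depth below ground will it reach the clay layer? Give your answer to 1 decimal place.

Two edge vectors: Well P→Well Q = (200, 157, 121), Well P→Well R = (162, 107, 115.5).
Normal n = (Well P→Well Q) × (Well P→Well R) = (5186.5, -3498, -4034).
So ∂z/∂x = −n_x/n_z = 1.285696579 and ∂z/∂y = −n_y/n_z = −0.867129400.
Intercept c from Well P: 366.5 − 871960.71 + 3639231.97 = 2767637.76.
At (678333, 4196814): z_contact = 872130.42 − 3639180.81 + 2767637.76 = 587.37 m.
Depth below ground = 735.6 − 587.37 = 148.2 m.

148.2 m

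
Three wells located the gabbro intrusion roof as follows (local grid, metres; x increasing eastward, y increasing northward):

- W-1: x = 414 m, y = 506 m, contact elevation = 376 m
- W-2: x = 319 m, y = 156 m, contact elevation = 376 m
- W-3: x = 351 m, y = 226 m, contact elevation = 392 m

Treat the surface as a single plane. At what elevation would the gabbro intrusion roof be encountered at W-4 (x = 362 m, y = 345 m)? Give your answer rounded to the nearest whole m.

Two edge vectors: W-1→W-2 = (-95, -350, 0), W-1→W-3 = (-63, -280, 16).
Normal n = (W-1→W-2) × (W-1→W-3) = (-5600, 1520, 4550).
So ∂z/∂x = −n_x/n_z = 1.23077 and ∂z/∂y = −n_y/n_z = −0.33407.
Intercept c from W-1: 376 − 509.54 + 169.04 = 35.50.
At (362, 345): z = 445.5 − 115.3 + 35.50 = 365.8 m.

366 m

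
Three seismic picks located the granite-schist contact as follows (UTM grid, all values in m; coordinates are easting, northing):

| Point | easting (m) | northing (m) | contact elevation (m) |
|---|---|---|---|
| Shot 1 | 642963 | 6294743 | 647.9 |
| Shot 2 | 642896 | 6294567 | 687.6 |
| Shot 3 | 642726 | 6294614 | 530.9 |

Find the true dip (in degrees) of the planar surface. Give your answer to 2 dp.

43.12°

Let the plane be z = a·easting + b·northing + c.
Shot 2−Shot 1: −67a − 176b = 39.7;  Shot 3−Shot 1: −237a − 129b = −117.
Solving gives a = 0.77757, b = −0.52157.
Gradient magnitude |∇z| = √(a² + b²) = √(0.60461 + 0.27204) = 0.93629.
True dip = arctan(0.93629) = 43.12°, dipping toward NW (azimuth ≈ 304°).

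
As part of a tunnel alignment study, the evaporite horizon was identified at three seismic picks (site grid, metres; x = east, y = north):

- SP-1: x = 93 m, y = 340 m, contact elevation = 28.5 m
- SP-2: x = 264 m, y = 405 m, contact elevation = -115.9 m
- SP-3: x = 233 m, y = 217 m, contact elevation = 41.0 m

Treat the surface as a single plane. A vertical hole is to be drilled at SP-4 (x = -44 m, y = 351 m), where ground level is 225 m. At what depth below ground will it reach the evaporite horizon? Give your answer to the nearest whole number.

128 m

Two edge vectors: SP-1→SP-2 = (171, 65, -144.4), SP-1→SP-3 = (140, -123, 12.5).
Normal n = (SP-1→SP-2) × (SP-1→SP-3) = (-16948.7, -22353.5, -30133).
So ∂z/∂x = −n_x/n_z = −0.56246 and ∂z/∂y = −n_y/n_z = −0.74183.
Intercept c from SP-1: 28.5 + 52.31 + 252.22 = 333.03.
At (-44, 351): z_contact = 24.7 − 260.4 + 333.03 = 97.4 m.
Depth below ground = 225 − 97.4 = 128 m.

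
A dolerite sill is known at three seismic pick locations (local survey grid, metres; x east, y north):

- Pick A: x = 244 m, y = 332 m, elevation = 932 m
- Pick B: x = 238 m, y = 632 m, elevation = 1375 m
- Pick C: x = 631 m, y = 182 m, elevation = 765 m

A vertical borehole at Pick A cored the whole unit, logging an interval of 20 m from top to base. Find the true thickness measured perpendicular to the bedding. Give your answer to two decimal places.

Two edge vectors: Pick A→Pick B = (-6, 300, 443), Pick A→Pick C = (387, -150, -167).
Normal n = (Pick A→Pick B) × (Pick A→Pick C) = (16350, 170439, -115200).
So ∂z/∂x = −n_x/n_z = 0.14193 and ∂z/∂y = −n_y/n_z = 1.47951.
|∇z| = √(a²+b²) = 1.48630, so dip δ = arctan(1.48630) = 56.07°.
True thickness = vertical thickness × cos δ = 20 × cos 56.07° = 11.16 m.

11.16 m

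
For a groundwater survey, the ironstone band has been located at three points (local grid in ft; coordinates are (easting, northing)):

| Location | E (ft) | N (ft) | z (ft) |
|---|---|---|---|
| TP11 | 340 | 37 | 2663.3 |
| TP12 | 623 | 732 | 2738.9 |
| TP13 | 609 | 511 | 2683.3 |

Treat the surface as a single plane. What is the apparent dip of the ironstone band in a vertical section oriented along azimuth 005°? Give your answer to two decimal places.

13.53°

Let the plane be z = a·E + b·N + c.
TP12−TP11: 283a + 695b = 75.6;  TP13−TP11: 269a + 474b = 20.
Solving gives a = −0.41532, b = 0.27789.
Unit vector along 005° is (sin 5°, cos 5°) = (0.0872, 0.9962).
Slope in that direction = a·(0.0872) + b·(0.9962) = 0.24064.
Apparent dip = arctan|0.24064| = 13.53° (true dip is 26.6°, so apparent ≤ true as expected).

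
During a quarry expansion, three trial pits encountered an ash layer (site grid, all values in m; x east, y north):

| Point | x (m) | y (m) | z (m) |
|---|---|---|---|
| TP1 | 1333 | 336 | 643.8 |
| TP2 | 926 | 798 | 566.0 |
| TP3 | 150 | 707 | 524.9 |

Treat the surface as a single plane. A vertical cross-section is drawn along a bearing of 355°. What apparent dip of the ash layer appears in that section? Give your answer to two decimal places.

6.60°

Two edge vectors: TP1→TP2 = (-407, 462, -77.8), TP1→TP3 = (-1183, 371, -118.9).
Normal n = (TP1→TP2) × (TP1→TP3) = (-26068, 43645.1, 395549).
So ∂z/∂x = −n_x/n_z = 0.06590 and ∂z/∂y = −n_y/n_z = −0.11034.
Unit vector along 355° is (sin 355°, cos 355°) = (-0.0872, 0.9962).
Slope in that direction = a·(-0.0872) + b·(0.9962) = −0.11566.
Apparent dip = arctan|0.11566| = 6.60° (true dip is 7.3°, so apparent ≤ true as expected).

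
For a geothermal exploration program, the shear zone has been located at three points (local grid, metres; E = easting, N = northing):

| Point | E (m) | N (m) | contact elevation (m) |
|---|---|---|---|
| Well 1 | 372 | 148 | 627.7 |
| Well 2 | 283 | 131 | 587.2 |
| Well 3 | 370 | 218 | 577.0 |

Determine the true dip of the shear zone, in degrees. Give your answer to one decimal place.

42.7°

Let the plane be z = a·E + b·N + c.
Well 2−Well 1: −89a − 17b = −40.5;  Well 3−Well 1: −2a + 70b = −50.7.
Solving gives a = 0.59018, b = −0.70742.
Gradient magnitude |∇z| = √(a² + b²) = √(0.34831 + 0.50045) = 0.92128.
True dip = arctan(0.92128) = 42.7°, dipping toward NW (azimuth ≈ 320°).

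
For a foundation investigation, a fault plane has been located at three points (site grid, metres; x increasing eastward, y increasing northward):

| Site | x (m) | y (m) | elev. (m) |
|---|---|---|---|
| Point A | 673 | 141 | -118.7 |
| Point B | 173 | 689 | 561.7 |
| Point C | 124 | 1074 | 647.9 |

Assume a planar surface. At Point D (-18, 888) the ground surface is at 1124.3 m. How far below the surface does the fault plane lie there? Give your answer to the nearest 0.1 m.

Let the plane be z = a·x + b·y + c.
Point B−Point A: −500a + 548b = 680.4;  Point C−Point A: −549a + 933b = 766.6.
Solving gives a = −1.296221, b = 0.058923.
Then c = -118.7 − a·673 − b·141 = 745.35.
At (-18, 888): z_contact = 23.33 + 52.32 + 745.35 = 821.00 m.
Depth below ground = 1124.3 − 821.00 = 303.3 m.

303.3 m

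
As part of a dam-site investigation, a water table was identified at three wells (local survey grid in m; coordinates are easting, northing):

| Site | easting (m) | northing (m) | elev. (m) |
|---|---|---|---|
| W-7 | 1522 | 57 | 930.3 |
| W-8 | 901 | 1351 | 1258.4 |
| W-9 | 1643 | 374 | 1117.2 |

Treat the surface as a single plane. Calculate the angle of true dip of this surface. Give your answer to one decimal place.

30.5°

Let the plane be z = a·easting + b·northing + c.
W-8−W-7: −621a + 1294b = 328.1;  W-9−W-7: 121a + 317b = 186.9.
Solving gives a = 0.39001, b = 0.44072.
Gradient magnitude |∇z| = √(a² + b²) = √(0.15211 + 0.19424) = 0.58851.
True dip = arctan(0.58851) = 30.5°, dipping toward SW (azimuth ≈ 222°).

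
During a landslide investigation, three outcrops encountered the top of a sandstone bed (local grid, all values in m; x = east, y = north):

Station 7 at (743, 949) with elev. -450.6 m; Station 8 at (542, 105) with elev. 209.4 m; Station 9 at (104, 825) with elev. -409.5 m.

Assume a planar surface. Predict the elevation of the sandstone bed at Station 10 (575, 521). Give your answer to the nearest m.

Let the plane be z = a·x + b·y + c.
Station 8−Station 7: −201a − 844b = 660;  Station 9−Station 7: −639a − 124b = 41.1.
Solving gives a = 0.09166, b = −0.80382.
Then c = -450.6 − a·743 − b·949 = 244.12.
At (575, 521): z = 52.7 − 418.8 + 244.12 = -122.0 m.

-122 m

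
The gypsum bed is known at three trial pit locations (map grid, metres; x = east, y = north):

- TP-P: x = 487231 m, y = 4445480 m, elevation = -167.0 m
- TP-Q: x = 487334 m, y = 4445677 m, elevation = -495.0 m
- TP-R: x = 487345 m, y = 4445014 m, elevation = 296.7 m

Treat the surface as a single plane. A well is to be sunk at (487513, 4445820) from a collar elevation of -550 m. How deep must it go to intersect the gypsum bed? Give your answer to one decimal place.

Two edge vectors: TP-P→TP-Q = (103, 197, -328), TP-P→TP-R = (114, -466, 463.7).
Normal n = (TP-P→TP-Q) × (TP-P→TP-R) = (-61499.1, -85153.1, -70456).
So ∂z/∂x = −n_x/n_z = −0.872872431 and ∂z/∂y = −n_y/n_z = −1.208599693.
Intercept c from TP-P: -167 + 425290.51 + 5372805.77 = 5797929.27.
At (487513, 4445820): z_contact = −425536.66 − 5373216.69 + 5797929.27 = -824.07 m.
Depth below ground = -550 − (-824.07) = 274.1 m.

274.1 m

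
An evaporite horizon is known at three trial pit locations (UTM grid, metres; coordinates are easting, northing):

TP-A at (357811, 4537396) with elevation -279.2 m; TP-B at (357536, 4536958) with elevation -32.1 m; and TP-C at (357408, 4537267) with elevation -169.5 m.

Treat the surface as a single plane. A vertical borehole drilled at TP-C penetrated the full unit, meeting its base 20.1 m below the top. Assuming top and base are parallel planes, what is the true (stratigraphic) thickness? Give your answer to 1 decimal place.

Let the plane be z = a·easting + b·northing + c.
TP-B−TP-A: −275a − 438b = 247.1;  TP-C−TP-A: −403a − 129b = 109.7.
Solving gives a = −0.11467, b = −0.49216.
|∇z| = √(a²+b²) = 0.50534, so dip δ = arctan(0.50534) = 26.81°.
True thickness = vertical thickness × cos δ = 20.1 × cos 26.81° = 17.9 m.

17.9 m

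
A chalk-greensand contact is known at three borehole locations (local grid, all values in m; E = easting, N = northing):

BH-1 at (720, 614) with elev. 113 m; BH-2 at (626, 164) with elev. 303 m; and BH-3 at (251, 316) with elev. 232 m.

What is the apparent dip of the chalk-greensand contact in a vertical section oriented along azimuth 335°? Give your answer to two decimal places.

21.45°

Two edge vectors: BH-1→BH-2 = (-94, -450, 190), BH-1→BH-3 = (-469, -298, 119).
Normal n = (BH-1→BH-2) × (BH-1→BH-3) = (3070, -77924, -183038).
So ∂z/∂E = −n_x/n_z = 0.01677 and ∂z/∂N = −n_y/n_z = −0.42573.
Unit vector along 335° is (sin 335°, cos 335°) = (-0.4226, 0.9063).
Slope in that direction = a·(-0.4226) + b·(0.9063) = −0.39293.
Apparent dip = arctan|0.39293| = 21.45° (true dip is 23.1°, so apparent ≤ true as expected).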